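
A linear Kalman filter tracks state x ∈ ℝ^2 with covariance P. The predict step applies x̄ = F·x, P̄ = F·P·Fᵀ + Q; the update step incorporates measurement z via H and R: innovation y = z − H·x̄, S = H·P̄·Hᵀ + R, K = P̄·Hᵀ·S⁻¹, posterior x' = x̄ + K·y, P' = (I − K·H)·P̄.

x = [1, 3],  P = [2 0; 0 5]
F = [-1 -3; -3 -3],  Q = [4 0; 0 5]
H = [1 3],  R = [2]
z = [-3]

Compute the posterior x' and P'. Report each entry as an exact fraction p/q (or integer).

x̄ = F·x = [-10, -12]
P̄ = F·P·Fᵀ + Q = [51 51; 51 68]
y = z − H·x̄ = [43]
S = H·P̄·Hᵀ + R = [971]
K = P̄·Hᵀ·S⁻¹ = [204/971; 255/971]
x' = x̄ + K·y = [-938/971, -687/971]
P' = (I − K·H)·P̄ = [7905/971 -2499/971; -2499/971 1003/971]

x' = [-938/971, -687/971]
P' = [7905/971 -2499/971; -2499/971 1003/971]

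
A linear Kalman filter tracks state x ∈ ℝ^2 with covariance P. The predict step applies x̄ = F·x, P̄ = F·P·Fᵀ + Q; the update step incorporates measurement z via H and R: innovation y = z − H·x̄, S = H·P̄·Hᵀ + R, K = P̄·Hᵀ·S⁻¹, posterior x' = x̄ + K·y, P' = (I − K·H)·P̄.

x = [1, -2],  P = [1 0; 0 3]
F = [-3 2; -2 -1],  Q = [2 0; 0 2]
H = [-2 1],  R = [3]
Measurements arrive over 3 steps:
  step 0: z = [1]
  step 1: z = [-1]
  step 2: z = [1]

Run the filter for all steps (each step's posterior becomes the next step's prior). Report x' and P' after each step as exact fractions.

step 0: x' = [-5/4, -9/8], P' = [69/26 207/52; 207/52 855/104]
step 1: x' = [20353/10583, 30630/10583], P' = [43379/10583 78490/10583; 78490/10583 171257/10583]
step 2: x' = [-904966/493367, -5513223/1973468], P' = [1990825/493367 3629015/493367; 3629015/493367 32036197/1973468]

step 0: x̄ = F·x = [-7, 0]
step 0: P̄ = F·P·Fᵀ + Q = [23 0; 0 9]
step 0: y = z − H·x̄ = [-13]
step 0: S = H·P̄·Hᵀ + R = [104]
step 0: K = P̄·Hᵀ·S⁻¹ = [-23/52; 9/104]
step 0: x' = x̄ + K·y = [-5/4, -9/8]
step 0: P' = (I − K·H)·P̄ = [69/26 207/52; 207/52 855/104]
step 1: x̄ = F·x = [3/2, 29/8]
step 1: P̄ = F·P·Fᵀ + Q = [11 -9/2; -9/2 3823/104]
step 1: y = z − H·x̄ = [-13/8]
step 1: S = H·P̄·Hᵀ + R = [10583/104]
step 1: K = P̄·Hᵀ·S⁻¹ = [-2756/10583; 4759/10583]
step 1: x' = x̄ + K·y = [20353/10583, 30630/10583]
step 1: P' = (I − K·H)·P̄ = [43379/10583 78490/10583; 78490/10583 171257/10583]
step 2: x̄ = F·x = [201/10583, -71336/10583]
step 2: P̄ = F·P·Fᵀ + Q = [154725/10583 -160730/10583; -160730/10583 679899/10583]
step 2: y = z − H·x̄ = [82321/10583]
step 2: S = H·P̄·Hᵀ + R = [1973468/10583]
step 2: K = P̄·Hᵀ·S⁻¹ = [-117545/493367; 1001359/1973468]
step 2: x' = x̄ + K·y = [-904966/493367, -5513223/1973468]
step 2: P' = (I − K·H)·P̄ = [1990825/493367 3629015/493367; 3629015/493367 32036197/1973468]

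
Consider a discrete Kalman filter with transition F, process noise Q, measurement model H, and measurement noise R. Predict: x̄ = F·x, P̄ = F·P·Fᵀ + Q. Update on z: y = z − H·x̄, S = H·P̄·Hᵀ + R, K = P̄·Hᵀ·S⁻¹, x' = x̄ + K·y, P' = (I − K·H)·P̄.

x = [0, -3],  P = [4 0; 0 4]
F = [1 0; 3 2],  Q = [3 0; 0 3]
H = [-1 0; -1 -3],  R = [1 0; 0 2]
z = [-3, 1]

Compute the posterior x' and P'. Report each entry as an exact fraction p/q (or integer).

x' = [7280/2759, -3351/2759]
P' = [2183/2759 -699/2759; -699/2759 833/2759]

x̄ = F·x = [0, -6]
P̄ = F·P·Fᵀ + Q = [7 12; 12 55]
y = z − H·x̄ = [-3, -17]
S = H·P̄·Hᵀ + R = [8 43; 43 576]
K = P̄·Hᵀ·S⁻¹ = [-2183/2759 -43/2759; 699/2759 -900/2759]
x' = x̄ + K·y = [7280/2759, -3351/2759]
P' = (I − K·H)·P̄ = [2183/2759 -699/2759; -699/2759 833/2759]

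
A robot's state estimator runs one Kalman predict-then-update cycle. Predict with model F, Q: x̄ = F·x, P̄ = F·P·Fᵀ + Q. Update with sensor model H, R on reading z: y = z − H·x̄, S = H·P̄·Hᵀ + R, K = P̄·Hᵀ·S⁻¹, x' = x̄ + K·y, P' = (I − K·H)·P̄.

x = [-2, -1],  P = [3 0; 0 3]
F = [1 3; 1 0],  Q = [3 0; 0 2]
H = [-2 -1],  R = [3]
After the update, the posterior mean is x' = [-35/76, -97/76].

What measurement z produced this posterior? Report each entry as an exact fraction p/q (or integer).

x̄ = F·x = [-5, -2]
P̄ = F·P·Fᵀ + Q = [33 3; 3 5]
S = H·P̄·Hᵀ + R = [152]
K = P̄·Hᵀ·S⁻¹ = [-69/152; -11/152]
x' − x̄ = [345/76, 55/76] = K·y
y = (KᵀK)⁻¹·Kᵀ·(x' − x̄) = [-10]
z = y + H·x̄ = [-10] + [12] = [2]

z = [2]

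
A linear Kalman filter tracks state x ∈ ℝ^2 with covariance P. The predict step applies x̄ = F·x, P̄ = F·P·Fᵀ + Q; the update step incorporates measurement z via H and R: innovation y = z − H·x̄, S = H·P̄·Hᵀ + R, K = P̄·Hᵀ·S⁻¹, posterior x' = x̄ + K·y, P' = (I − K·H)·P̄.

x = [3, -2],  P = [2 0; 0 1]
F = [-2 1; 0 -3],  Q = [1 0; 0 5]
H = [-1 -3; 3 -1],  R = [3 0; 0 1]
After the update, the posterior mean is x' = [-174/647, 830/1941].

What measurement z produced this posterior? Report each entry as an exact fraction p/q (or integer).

z = [-1, -1]

x̄ = F·x = [-8, 6]
P̄ = F·P·Fᵀ + Q = [10 -3; -3 14]
S = H·P̄·Hᵀ + R = [121 36; 36 123]
K = P̄·Hᵀ·S⁻¹ = [-437/4529 1343/4529; -189/647 -197/1941]
x' − x̄ = [5002/647, -10816/1941] = K·y
y = (KᵀK)⁻¹·Kᵀ·(x' − x̄) = [9, 29]
z = y + H·x̄ = [9, 29] + [-10, -30] = [-1, -1]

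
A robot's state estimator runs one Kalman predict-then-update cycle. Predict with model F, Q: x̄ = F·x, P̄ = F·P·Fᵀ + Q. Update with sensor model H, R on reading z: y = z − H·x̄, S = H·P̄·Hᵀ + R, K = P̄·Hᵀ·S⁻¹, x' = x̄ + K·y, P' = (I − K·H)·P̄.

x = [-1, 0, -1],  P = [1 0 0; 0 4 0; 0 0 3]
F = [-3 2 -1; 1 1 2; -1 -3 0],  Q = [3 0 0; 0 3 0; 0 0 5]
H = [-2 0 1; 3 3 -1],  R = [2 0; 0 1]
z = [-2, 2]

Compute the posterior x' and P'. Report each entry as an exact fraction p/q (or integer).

x̄ = F·x = [4, -3, 1]
P̄ = F·P·Fᵀ + Q = [31 -1 -21; -1 20 -13; -21 -13 42]
y = z − H·x̄ = [5, 0]
S = H·P̄·Hᵀ + R = [252 -366; -366 688]
K = P̄·Hᵀ·S⁻¹ = [-8239/19710 -401/6570; 4513/9855 2269/6570; 424/3285 -154/1095]
x' = x̄ + K·y = [7529/3942, -1400/1971, 1081/657]
P' = (I − K·H)·P̄ = [30353/9855 -26129/19710 17489/3285; -26129/19710 8498/9855 -5701/3285; 17489/3285 -5701/3285 11942/1095]

x' = [7529/3942, -1400/1971, 1081/657]
P' = [30353/9855 -26129/19710 17489/3285; -26129/19710 8498/9855 -5701/3285; 17489/3285 -5701/3285 11942/1095]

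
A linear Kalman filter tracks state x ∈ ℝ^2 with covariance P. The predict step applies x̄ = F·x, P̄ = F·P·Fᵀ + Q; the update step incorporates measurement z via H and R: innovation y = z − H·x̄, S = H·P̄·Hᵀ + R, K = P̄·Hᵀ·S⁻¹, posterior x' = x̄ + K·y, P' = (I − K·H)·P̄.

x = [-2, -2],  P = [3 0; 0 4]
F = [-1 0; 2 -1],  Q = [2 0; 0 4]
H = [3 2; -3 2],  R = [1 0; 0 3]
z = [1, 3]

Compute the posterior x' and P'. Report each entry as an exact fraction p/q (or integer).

x̄ = F·x = [2, -2]
P̄ = F·P·Fᵀ + Q = [5 -6; -6 20]
y = z − H·x̄ = [-1, 13]
S = H·P̄·Hᵀ + R = [54 35; 35 200]
K = P̄·Hᵀ·S⁻¹ = [309/1915 -1563/9575; 474/1915 2362/9575]
x' = x̄ + K·y = [-2714/9575, 9186/9575]
P' = (I − K·H)·P̄ = [1039/9575 -786/9575; -786/9575 2364/9575]

x' = [-2714/9575, 9186/9575]
P' = [1039/9575 -786/9575; -786/9575 2364/9575]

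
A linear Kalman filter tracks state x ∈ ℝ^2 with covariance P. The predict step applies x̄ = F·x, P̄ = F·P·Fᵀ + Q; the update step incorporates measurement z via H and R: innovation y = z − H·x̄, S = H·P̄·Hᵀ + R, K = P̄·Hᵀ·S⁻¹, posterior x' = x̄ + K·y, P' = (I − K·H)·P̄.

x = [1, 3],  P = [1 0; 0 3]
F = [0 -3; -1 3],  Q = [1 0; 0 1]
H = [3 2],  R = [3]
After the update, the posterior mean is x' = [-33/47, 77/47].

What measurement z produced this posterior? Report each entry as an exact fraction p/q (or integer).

x̄ = F·x = [-9, 8]
P̄ = F·P·Fᵀ + Q = [28 -27; -27 29]
S = H·P̄·Hᵀ + R = [47]
K = P̄·Hᵀ·S⁻¹ = [30/47; -23/47]
x' − x̄ = [390/47, -299/47] = K·y
y = (KᵀK)⁻¹·Kᵀ·(x' − x̄) = [13]
z = y + H·x̄ = [13] + [-11] = [2]

z = [2]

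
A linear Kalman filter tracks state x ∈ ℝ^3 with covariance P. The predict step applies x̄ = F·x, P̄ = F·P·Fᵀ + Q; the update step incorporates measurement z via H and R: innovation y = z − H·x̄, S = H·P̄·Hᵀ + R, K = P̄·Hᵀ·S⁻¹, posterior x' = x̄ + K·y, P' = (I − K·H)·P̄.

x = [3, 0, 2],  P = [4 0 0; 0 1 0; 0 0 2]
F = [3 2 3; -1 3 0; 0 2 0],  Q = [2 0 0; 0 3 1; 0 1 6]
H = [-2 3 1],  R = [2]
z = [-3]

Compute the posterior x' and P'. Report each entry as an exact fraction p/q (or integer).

x̄ = F·x = [15, -3, 0]
P̄ = F·P·Fᵀ + Q = [60 -6 4; -6 16 7; 4 7 10]
y = z − H·x̄ = [36]
S = H·P̄·Hᵀ + R = [494]
K = P̄·Hᵀ·S⁻¹ = [-67/247; 67/494; 23/494]
x' = x̄ + K·y = [1293/247, 465/247, 414/247]
P' = (I − K·H)·P̄ = [5842/247 3007/247 2529/247; 3007/247 3415/494 1917/494; 2529/247 1917/494 4411/494]

x' = [1293/247, 465/247, 414/247]
P' = [5842/247 3007/247 2529/247; 3007/247 3415/494 1917/494; 2529/247 1917/494 4411/494]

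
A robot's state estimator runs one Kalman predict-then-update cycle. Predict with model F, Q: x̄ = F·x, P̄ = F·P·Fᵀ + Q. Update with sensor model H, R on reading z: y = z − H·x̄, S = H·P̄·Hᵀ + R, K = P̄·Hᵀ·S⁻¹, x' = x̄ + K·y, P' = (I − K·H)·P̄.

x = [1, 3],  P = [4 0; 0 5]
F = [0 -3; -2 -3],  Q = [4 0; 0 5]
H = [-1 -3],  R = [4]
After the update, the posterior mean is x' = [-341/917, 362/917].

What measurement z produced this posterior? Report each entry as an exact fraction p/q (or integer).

x̄ = F·x = [-9, -11]
P̄ = F·P·Fᵀ + Q = [49 45; 45 66]
S = H·P̄·Hᵀ + R = [917]
K = P̄·Hᵀ·S⁻¹ = [-184/917; -243/917]
x' − x̄ = [7912/917, 10449/917] = K·y
y = (KᵀK)⁻¹·Kᵀ·(x' − x̄) = [-43]
z = y + H·x̄ = [-43] + [42] = [-1]

z = [-1]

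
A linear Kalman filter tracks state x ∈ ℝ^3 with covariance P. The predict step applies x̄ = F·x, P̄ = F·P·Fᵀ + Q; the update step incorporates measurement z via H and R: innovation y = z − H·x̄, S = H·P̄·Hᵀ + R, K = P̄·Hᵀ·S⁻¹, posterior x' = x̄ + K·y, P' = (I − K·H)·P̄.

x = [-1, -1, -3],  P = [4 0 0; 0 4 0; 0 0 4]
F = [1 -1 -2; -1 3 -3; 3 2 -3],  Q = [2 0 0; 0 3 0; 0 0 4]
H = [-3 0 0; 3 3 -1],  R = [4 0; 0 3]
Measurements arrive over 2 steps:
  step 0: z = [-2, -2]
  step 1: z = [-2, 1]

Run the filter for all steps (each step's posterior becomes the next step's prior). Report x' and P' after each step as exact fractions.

step 0: x' = [21808/30995, -166829/61990, -25354/6199], P' = [13452/30995 -9938/30995 2064/6199; -9938/30995 423499/61990 114282/6199; 2064/6199 114282/6199 346980/6199]
step 1: x' = [3307854768/3947238271, -23542248307/31577906168, -3875783207/7894476542], P' = [1664962524/3947238271 -1280893578/3947238271 1022935728/3947238271; -1280893578/3947238271 48623915609/31577906168 20573321673/7894476542; 1022935728/3947238271 20573321673/7894476542 32876338566/3947238271]

step 0: x̄ = F·x = [6, 7, 4]
step 0: P̄ = F·P·Fᵀ + Q = [26 8 28; 8 79 48; 28 48 92]
step 0: y = z − H·x̄ = [16, -37]
step 0: S = H·P̄·Hᵀ + R = [238 -222; -222 728]
step 0: K = P̄·Hᵀ·S⁻¹ = [-10089/30995 74/30995; 14907/61990 22683/61990; -1548/6199 686/6199]
step 0: x' = x̄ + K·y = [21808/30995, -166829/61990, -25354/6199]
step 0: P' = (I − K·H)·P̄ = [13452/30995 -9938/30995 2064/6199; -9938/30995 423499/61990 114282/6199; 2064/6199 114282/6199 346980/6199]
step 1: x̄ = F·x = [143505/12398, 216517/61990, 55781/6199]
step 1: P̄ = F·P·Fᵀ + Q = [3796411/12398 3198559/12398 1874381/6199; 3198559/12398 14924901/61990 1628321/6199; 1874381/6199 1628321/6199 1908842/6199]
step 1: y = z − H·x̄ = [405719/12398, -1091163/30995]
step 1: S = H·P̄·Hᵀ + R = [34217291/12398 -25854222/6199; -25854222/6199 201072592/30995]
step 1: K = P̄·Hᵀ·S⁻¹ = [-1248721893/3947238271 43090370/3947238271; 1921340367/7894476542 10945671421/31577906168; -767201796/3947238271 701634085/7894476542]
step 1: x' = x̄ + K·y = [3307854768/3947238271, -23542248307/31577906168, -3875783207/7894476542]
step 1: P' = (I − K·H)·P̄ = [1664962524/3947238271 -1280893578/3947238271 1022935728/3947238271; -1280893578/3947238271 48623915609/31577906168 20573321673/7894476542; 1022935728/3947238271 20573321673/7894476542 32876338566/3947238271]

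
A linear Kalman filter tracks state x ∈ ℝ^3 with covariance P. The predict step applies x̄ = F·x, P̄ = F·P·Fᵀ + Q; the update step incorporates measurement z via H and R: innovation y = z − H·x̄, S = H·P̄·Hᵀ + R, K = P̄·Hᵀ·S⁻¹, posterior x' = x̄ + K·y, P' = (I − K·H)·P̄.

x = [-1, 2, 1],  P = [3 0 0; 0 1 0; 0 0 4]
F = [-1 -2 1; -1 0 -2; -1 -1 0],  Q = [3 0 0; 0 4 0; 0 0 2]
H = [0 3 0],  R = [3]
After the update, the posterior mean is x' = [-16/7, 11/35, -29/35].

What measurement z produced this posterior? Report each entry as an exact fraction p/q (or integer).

x̄ = F·x = [-2, -1, -1]
P̄ = F·P·Fᵀ + Q = [14 -5 5; -5 23 3; 5 3 6]
S = H·P̄·Hᵀ + R = [210]
K = P̄·Hᵀ·S⁻¹ = [-1/14; 23/70; 3/70]
x' − x̄ = [-2/7, 46/35, 6/35] = K·y
y = (KᵀK)⁻¹·Kᵀ·(x' − x̄) = [4]
z = y + H·x̄ = [4] + [-3] = [1]

z = [1]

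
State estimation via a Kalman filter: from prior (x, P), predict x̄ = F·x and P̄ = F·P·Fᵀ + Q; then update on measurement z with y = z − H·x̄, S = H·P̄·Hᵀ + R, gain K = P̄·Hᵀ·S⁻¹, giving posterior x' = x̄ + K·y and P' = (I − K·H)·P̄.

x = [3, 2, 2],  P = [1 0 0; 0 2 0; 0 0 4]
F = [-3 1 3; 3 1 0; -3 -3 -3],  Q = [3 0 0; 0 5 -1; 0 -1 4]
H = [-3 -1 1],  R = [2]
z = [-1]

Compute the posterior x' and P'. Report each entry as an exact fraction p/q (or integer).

x̄ = F·x = [-1, 11, -21]
P̄ = F·P·Fᵀ + Q = [50 -7 -33; -7 16 -16; -33 -16 67]
y = z − H·x̄ = [28]
S = H·P̄·Hᵀ + R = [723]
K = P̄·Hᵀ·S⁻¹ = [-176/723; -11/723; 182/723]
x' = x̄ + K·y = [-5651/723, 7645/723, -10087/723]
P' = (I − K·H)·P̄ = [5174/723 -6997/723 8173/723; -6997/723 11447/723 -9566/723; 8173/723 -9566/723 15317/723]

x' = [-5651/723, 7645/723, -10087/723]
P' = [5174/723 -6997/723 8173/723; -6997/723 11447/723 -9566/723; 8173/723 -9566/723 15317/723]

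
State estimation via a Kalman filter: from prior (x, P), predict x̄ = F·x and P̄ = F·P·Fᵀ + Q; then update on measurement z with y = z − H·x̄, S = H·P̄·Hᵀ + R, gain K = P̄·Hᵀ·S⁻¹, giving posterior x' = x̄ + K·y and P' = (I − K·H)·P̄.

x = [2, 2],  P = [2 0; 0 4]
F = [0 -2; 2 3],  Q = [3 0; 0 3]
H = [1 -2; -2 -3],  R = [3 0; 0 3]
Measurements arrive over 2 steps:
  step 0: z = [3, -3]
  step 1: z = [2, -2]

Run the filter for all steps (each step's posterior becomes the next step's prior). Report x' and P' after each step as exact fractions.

step 0: x̄ = F·x = [-4, 10]
step 0: P̄ = F·P·Fᵀ + Q = [19 -24; -24 47]
step 0: y = z − H·x̄ = [27, 19]
step 0: S = H·P̄·Hᵀ + R = [306 220; 220 214]
step 0: K = P̄·Hᵀ·S⁻¹ = [3429/8542 -1084/4271; -1198/4271 -1249/8542]
step 0: x' = x̄ + K·y = [17223/8542, -3003/8542]
step 0: P' = (I − K·H)·P̄ = [6267/8542 -1005/4271; -1005/4271 2589/8542]
step 1: x̄ = F·x = [3003/4271, 25437/8542]
step 1: P̄ = F·P·Fᵀ + Q = [17991/4271 -3747/4271; -3747/4271 49875/8542]
step 1: y = z − H·x̄ = [30976/4271, 71239/8542]
step 1: S = H·P̄·Hᵀ + R = [145542/4271 109896/4271; 109896/4271 528501/8542]
step 1: K = P̄·Hᵀ·S⁻¹ = [491863/1372690 -166538/686345; -3203/12479 -1847/12479]
step 1: x' = x̄ + K·y = [877328/686345, -1473/12479]
step 1: P' = (I − K·H)·P̄ = [917889/1372690 -2535/12479; -2535/12479 3537/12479]

step 0: x' = [17223/8542, -3003/8542], P' = [6267/8542 -1005/4271; -1005/4271 2589/8542]
step 1: x' = [877328/686345, -1473/12479], P' = [917889/1372690 -2535/12479; -2535/12479 3537/12479]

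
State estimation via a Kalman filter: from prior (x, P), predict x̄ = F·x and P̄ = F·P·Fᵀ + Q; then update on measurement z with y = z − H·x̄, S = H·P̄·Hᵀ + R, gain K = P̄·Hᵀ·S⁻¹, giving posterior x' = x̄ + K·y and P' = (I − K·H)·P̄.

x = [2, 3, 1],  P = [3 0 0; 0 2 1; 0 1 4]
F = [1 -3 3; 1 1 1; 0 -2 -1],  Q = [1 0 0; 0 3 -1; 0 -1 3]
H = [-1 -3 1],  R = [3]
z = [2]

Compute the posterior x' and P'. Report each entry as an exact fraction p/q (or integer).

x̄ = F·x = [-4, 6, -7]
P̄ = F·P·Fᵀ + Q = [40 9 -3; 9 14 -12; -3 -12 19]
y = z − H·x̄ = [23]
S = H·P̄·Hᵀ + R = [320]
K = P̄·Hᵀ·S⁻¹ = [-7/32; -63/320; 29/160]
x' = x̄ + K·y = [-289/32, 471/320, -453/160]
P' = (I − K·H)·P̄ = [395/16 -153/32 155/16; -153/32 511/320 -93/160; 155/16 -93/160 679/80]

x' = [-289/32, 471/320, -453/160]
P' = [395/16 -153/32 155/16; -153/32 511/320 -93/160; 155/16 -93/160 679/80]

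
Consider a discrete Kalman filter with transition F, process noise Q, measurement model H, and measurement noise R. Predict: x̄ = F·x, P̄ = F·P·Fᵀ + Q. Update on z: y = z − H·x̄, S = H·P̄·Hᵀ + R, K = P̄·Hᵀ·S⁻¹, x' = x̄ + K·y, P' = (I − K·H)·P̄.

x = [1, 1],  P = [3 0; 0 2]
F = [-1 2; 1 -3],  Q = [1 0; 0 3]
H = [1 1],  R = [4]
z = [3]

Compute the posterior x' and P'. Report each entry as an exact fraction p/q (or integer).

x̄ = F·x = [1, -2]
P̄ = F·P·Fᵀ + Q = [12 -15; -15 24]
y = z − H·x̄ = [4]
S = H·P̄·Hᵀ + R = [10]
K = P̄·Hᵀ·S⁻¹ = [-3/10; 9/10]
x' = x̄ + K·y = [-1/5, 8/5]
P' = (I − K·H)·P̄ = [111/10 -123/10; -123/10 159/10]

x' = [-1/5, 8/5]
P' = [111/10 -123/10; -123/10 159/10]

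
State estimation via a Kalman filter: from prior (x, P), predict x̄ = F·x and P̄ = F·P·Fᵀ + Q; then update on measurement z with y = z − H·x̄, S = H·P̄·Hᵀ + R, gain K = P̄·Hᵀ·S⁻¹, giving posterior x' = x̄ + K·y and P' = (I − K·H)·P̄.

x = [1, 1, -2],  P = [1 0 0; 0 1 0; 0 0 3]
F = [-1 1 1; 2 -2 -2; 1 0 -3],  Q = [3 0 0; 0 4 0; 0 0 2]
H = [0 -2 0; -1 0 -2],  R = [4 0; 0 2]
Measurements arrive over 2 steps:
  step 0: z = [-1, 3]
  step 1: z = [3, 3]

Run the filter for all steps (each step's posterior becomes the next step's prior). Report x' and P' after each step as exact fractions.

step 0: x' = [-3/5, 2/5, -1], P' = [4 -2/5 -2; -2/5 14/15 2/9; -2 2/9 40/27]
step 1: x' = [534747/1034017, -1724190/1034017, -1593840/1034017], P' = [4250446/1034017 -490216/1034017 -2099508/1034017; -490216/1034017 985452/1034017 276648/1034017; -2099508/1034017 276648/1034017 1519050/1034017]

step 0: x̄ = F·x = [-2, 4, 7]
step 0: P̄ = F·P·Fᵀ + Q = [8 -10 -10; -10 24 20; -10 20 30]
step 0: y = z − H·x̄ = [7, 15]
step 0: S = H·P̄·Hᵀ + R = [100 60; 60 90]
step 0: K = P̄·Hᵀ·S⁻¹ = [1/5 0; -7/15 -1/45; -1/9 -13/27]
step 0: x' = x̄ + K·y = [-3/5, 2/5, -1]
step 0: P' = (I − K·H)·P̄ = [4 -2/5 -2; -2/5 14/15 2/9; -2 2/9 40/27]
step 1: x̄ = F·x = [0, 0, 12/5]
step 1: P̄ = F·P·Fᵀ + Q = [1979/135 -3148/135 -788/45; -3148/135 6836/135 1576/45; -788/45 1576/45 94/3]
step 1: y = z − H·x̄ = [3, 39/5]
step 1: S = H·P̄·Hᵀ + R = [27884/135 12616/135; 12616/135 9713/135]
step 1: K = P̄·Hᵀ·S⁻¹ = [245108/1034017 -25715/1034017; -492726/1034017 -31540/1034017; -138324/1034017 -469296/1034017]
step 1: x' = x̄ + K·y = [534747/1034017, -1724190/1034017, -1593840/1034017]
step 1: P' = (I − K·H)·P̄ = [4250446/1034017 -490216/1034017 -2099508/1034017; -490216/1034017 985452/1034017 276648/1034017; -2099508/1034017 276648/1034017 1519050/1034017]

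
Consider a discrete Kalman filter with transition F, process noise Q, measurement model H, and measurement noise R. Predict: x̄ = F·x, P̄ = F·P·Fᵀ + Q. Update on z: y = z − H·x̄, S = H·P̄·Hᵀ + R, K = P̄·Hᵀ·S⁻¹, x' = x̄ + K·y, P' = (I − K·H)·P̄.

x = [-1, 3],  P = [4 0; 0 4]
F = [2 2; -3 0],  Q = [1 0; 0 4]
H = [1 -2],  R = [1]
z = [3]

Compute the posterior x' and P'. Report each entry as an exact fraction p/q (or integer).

x' = [313/58, 35/29]
P' = [3009/290 732/145; 732/145 392/145]

x̄ = F·x = [4, 3]
P̄ = F·P·Fᵀ + Q = [33 -24; -24 40]
y = z − H·x̄ = [5]
S = H·P̄·Hᵀ + R = [290]
K = P̄·Hᵀ·S⁻¹ = [81/290; -52/145]
x' = x̄ + K·y = [313/58, 35/29]
P' = (I − K·H)·P̄ = [3009/290 732/145; 732/145 392/145]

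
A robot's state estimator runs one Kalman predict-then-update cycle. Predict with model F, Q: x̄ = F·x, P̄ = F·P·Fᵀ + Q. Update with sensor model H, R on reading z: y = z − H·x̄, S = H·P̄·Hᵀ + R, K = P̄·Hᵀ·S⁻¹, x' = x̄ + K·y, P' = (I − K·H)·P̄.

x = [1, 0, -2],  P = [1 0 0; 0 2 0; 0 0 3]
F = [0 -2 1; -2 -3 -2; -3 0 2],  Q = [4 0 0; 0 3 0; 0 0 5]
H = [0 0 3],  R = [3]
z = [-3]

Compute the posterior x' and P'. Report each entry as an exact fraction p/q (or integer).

x' = [-50/79, 50/79, -85/79]
P' = [1077/79 582/79 6/79; 582/79 2815/79 -6/79; 6/79 -6/79 26/79]

x̄ = F·x = [-2, 2, -7]
P̄ = F·P·Fᵀ + Q = [15 6 6; 6 37 -6; 6 -6 26]
y = z − H·x̄ = [18]
S = H·P̄·Hᵀ + R = [237]
K = P̄·Hᵀ·S⁻¹ = [6/79; -6/79; 26/79]
x' = x̄ + K·y = [-50/79, 50/79, -85/79]
P' = (I − K·H)·P̄ = [1077/79 582/79 6/79; 582/79 2815/79 -6/79; 6/79 -6/79 26/79]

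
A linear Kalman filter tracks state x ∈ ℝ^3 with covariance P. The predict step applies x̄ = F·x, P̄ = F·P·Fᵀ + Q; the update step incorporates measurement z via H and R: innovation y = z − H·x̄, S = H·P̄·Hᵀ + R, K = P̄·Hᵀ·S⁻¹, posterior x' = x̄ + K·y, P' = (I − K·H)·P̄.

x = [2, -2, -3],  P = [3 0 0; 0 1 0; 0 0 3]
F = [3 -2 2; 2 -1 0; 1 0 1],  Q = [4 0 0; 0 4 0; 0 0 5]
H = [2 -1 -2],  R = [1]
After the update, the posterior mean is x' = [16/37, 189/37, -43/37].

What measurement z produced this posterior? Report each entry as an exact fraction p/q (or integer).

z = [-2]

x̄ = F·x = [4, 6, -1]
P̄ = F·P·Fᵀ + Q = [47 20 15; 20 17 6; 15 6 11]
S = H·P̄·Hᵀ + R = [74]
K = P̄·Hᵀ·S⁻¹ = [22/37; 11/74; 1/37]
x' − x̄ = [-132/37, -33/37, -6/37] = K·y
y = (KᵀK)⁻¹·Kᵀ·(x' − x̄) = [-6]
z = y + H·x̄ = [-6] + [4] = [-2]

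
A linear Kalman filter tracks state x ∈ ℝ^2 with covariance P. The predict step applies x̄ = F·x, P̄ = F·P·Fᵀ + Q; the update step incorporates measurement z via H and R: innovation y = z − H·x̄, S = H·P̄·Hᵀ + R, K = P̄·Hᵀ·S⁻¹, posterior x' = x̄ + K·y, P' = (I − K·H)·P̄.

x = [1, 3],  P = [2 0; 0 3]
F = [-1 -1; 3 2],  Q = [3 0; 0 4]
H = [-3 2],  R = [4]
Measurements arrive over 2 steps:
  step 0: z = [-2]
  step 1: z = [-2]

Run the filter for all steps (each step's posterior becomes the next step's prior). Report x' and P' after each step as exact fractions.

step 0: x' = [28/89, -31/89], P' = [136/89 180/89; 180/89 322/89]
step 1: x' = [18942/53657, -24818/53657], P' = [78276/53657 103096/53657; 103096/53657 186468/53657]

step 0: x̄ = F·x = [-4, 9]
step 0: P̄ = F·P·Fᵀ + Q = [8 -12; -12 34]
step 0: y = z − H·x̄ = [-32]
step 0: S = H·P̄·Hᵀ + R = [356]
step 0: K = P̄·Hᵀ·S⁻¹ = [-12/89; 26/89]
step 0: x' = x̄ + K·y = [28/89, -31/89]
step 0: P' = (I − K·H)·P̄ = [136/89 180/89; 180/89 322/89]
step 1: x̄ = F·x = [3/89, 22/89]
step 1: P̄ = F·P·Fᵀ + Q = [1085/89 -1952/89; -1952/89 5028/89]
step 1: y = z − H·x̄ = [-213/89]
step 1: S = H·P̄·Hᵀ + R = [53657/89]
step 1: K = P̄·Hᵀ·S⁻¹ = [-7159/53657; 15912/53657]
step 1: x' = x̄ + K·y = [18942/53657, -24818/53657]
step 1: P' = (I − K·H)·P̄ = [78276/53657 103096/53657; 103096/53657 186468/53657]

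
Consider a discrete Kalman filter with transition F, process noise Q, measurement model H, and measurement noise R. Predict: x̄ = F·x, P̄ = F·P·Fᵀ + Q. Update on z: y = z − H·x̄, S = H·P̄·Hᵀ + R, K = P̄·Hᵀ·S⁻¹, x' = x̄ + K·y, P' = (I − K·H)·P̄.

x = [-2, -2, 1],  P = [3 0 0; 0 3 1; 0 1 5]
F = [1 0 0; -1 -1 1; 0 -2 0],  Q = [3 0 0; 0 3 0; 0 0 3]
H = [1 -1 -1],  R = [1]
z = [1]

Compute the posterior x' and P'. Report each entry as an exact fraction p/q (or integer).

x̄ = F·x = [-2, 5, 4]
P̄ = F·P·Fᵀ + Q = [6 -3 0; -3 12 4; 0 4 15]
y = z − H·x̄ = [12]
S = H·P̄·Hᵀ + R = [48]
K = P̄·Hᵀ·S⁻¹ = [3/16; -19/48; -19/48]
x' = x̄ + K·y = [1/4, 1/4, -3/4]
P' = (I − K·H)·P̄ = [69/16 9/16 57/16; 9/16 215/48 -169/48; 57/16 -169/48 359/48]

x' = [1/4, 1/4, -3/4]
P' = [69/16 9/16 57/16; 9/16 215/48 -169/48; 57/16 -169/48 359/48]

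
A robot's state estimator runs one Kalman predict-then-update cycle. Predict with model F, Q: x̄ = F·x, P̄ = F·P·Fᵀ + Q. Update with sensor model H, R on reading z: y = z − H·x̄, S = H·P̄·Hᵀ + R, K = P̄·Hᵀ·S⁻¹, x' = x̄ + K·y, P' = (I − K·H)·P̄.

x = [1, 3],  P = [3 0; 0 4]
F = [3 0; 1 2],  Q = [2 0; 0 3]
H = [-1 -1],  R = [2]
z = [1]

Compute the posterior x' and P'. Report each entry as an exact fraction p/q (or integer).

x' = [-205/71, 156/71]
P' = [615/71 -539/71; -539/71 601/71]

x̄ = F·x = [3, 7]
P̄ = F·P·Fᵀ + Q = [29 9; 9 22]
y = z − H·x̄ = [11]
S = H·P̄·Hᵀ + R = [71]
K = P̄·Hᵀ·S⁻¹ = [-38/71; -31/71]
x' = x̄ + K·y = [-205/71, 156/71]
P' = (I − K·H)·P̄ = [615/71 -539/71; -539/71 601/71]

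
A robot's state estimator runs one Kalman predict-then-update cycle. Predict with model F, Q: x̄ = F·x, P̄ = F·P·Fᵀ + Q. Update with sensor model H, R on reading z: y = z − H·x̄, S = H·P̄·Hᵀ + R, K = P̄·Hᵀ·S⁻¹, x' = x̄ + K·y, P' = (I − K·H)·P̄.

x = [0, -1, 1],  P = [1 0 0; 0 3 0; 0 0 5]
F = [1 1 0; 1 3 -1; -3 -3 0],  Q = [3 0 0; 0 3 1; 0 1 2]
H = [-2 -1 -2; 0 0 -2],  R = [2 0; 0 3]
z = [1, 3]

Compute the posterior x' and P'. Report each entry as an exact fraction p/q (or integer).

x' = [83/109, 385/2507, -303/218]
P' = [187/109 -254/109 -36/109; -254/109 17906/2507 -84/109; -36/109 -84/109 159/218]

x̄ = F·x = [-1, -4, 3]
P̄ = F·P·Fᵀ + Q = [7 10 -12; 10 36 -29; -12 -29 38]
y = z − H·x̄ = [1, 9]
S = H·P̄·Hᵀ + R = [46 46; 46 155]
K = P̄·Hᵀ·S⁻¹ = [-24/109 24/109; -1179/2507 56/109; -3/218 -53/109]
x' = x̄ + K·y = [83/109, 385/2507, -303/218]
P' = (I − K·H)·P̄ = [187/109 -254/109 -36/109; -254/109 17906/2507 -84/109; -36/109 -84/109 159/218]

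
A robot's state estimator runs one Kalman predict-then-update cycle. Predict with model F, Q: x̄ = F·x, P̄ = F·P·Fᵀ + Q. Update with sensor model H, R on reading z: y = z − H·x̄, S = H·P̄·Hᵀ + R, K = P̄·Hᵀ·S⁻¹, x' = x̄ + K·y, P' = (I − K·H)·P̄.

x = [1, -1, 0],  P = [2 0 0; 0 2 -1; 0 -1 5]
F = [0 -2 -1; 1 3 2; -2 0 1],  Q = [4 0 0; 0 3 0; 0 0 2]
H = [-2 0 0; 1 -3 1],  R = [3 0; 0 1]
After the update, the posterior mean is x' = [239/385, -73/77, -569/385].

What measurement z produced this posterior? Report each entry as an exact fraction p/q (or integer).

z = [-1, 2]

x̄ = F·x = [2, -2, -2]
P̄ = F·P·Fᵀ + Q = [13 -15 -3; -15 31 3; -3 3 15]
S = H·P̄·Hᵀ + R = [55 -110; -110 374]
K = P̄·Hᵀ·S⁻¹ = [-167/385 3/154; -3/77 -45/154; 117/385 15/154]
x' − x̄ = [-531/385, 81/77, 201/385] = K·y
y = (KᵀK)⁻¹·Kᵀ·(x' − x̄) = [3, -4]
z = y + H·x̄ = [3, -4] + [-4, 6] = [-1, 2]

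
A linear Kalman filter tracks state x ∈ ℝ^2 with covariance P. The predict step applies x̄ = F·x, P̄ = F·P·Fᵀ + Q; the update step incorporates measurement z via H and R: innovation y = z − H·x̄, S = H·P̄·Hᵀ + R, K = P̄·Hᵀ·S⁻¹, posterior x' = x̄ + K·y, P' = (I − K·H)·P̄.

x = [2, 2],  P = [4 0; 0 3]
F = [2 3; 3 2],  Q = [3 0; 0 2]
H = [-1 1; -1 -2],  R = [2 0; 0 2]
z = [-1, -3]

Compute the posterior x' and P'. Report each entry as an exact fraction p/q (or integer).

x' = [2397/1420, 1023/1420]
P' = [693/710 -113/710; -113/710 293/710]

x̄ = F·x = [10, 10]
P̄ = F·P·Fᵀ + Q = [46 42; 42 50]
y = z − H·x̄ = [-1, 27]
S = H·P̄·Hᵀ + R = [14 -12; -12 416]
K = P̄·Hᵀ·S⁻¹ = [-403/710 -467/1420; 203/710 -473/1420]
x' = x̄ + K·y = [2397/1420, 1023/1420]
P' = (I − K·H)·P̄ = [693/710 -113/710; -113/710 293/710]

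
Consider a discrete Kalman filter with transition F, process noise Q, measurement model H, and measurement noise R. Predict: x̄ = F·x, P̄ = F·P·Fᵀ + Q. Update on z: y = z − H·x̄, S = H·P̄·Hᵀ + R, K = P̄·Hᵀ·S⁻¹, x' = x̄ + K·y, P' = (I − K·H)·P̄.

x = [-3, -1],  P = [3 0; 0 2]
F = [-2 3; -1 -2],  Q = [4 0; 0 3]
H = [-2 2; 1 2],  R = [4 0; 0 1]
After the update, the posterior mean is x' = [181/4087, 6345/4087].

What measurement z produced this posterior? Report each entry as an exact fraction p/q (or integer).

z = [3, 3]

x̄ = F·x = [3, 5]
P̄ = F·P·Fᵀ + Q = [34 -6; -6 14]
S = H·P̄·Hᵀ + R = [244 0; 0 67]
K = P̄·Hᵀ·S⁻¹ = [-20/61 22/67; 10/61 22/67]
x' − x̄ = [-12080/4087, -14090/4087] = K·y
y = (KᵀK)⁻¹·Kᵀ·(x' − x̄) = [-1, -10]
z = y + H·x̄ = [-1, -10] + [4, 13] = [3, 3]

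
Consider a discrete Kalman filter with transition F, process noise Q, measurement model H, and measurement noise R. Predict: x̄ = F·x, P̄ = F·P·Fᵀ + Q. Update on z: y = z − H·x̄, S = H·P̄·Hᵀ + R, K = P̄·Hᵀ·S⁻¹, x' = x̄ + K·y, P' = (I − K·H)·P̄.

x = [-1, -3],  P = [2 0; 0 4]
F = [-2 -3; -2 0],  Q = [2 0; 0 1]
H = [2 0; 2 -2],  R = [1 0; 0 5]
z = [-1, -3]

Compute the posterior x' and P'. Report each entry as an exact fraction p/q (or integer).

x̄ = F·x = [11, 2]
P̄ = F·P·Fᵀ + Q = [46 8; 8 9]
y = z − H·x̄ = [-23, -21]
S = H·P̄·Hᵀ + R = [185 152; 152 161]
K = P̄·Hᵀ·S⁻¹ = [3260/6681 76/6681; 960/2227 -934/2227]
x' = x̄ + K·y = [-3085/6681, 1988/2227]
P' = (I − K·H)·P̄ = [1630/6681 480/2227; 480/2227 2815/2227]

x' = [-3085/6681, 1988/2227]
P' = [1630/6681 480/2227; 480/2227 2815/2227]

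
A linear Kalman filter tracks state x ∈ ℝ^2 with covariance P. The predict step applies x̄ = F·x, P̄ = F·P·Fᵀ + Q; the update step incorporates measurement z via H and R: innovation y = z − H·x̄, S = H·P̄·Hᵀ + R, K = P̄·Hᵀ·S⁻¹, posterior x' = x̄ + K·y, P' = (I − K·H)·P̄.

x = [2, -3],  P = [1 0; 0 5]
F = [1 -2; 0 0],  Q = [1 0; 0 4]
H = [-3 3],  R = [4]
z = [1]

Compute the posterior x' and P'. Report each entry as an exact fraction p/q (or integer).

x̄ = F·x = [8, 0]
P̄ = F·P·Fᵀ + Q = [22 0; 0 4]
y = z − H·x̄ = [25]
S = H·P̄·Hᵀ + R = [238]
K = P̄·Hᵀ·S⁻¹ = [-33/119; 6/119]
x' = x̄ + K·y = [127/119, 150/119]
P' = (I − K·H)·P̄ = [440/119 396/119; 396/119 404/119]

x' = [127/119, 150/119]
P' = [440/119 396/119; 396/119 404/119]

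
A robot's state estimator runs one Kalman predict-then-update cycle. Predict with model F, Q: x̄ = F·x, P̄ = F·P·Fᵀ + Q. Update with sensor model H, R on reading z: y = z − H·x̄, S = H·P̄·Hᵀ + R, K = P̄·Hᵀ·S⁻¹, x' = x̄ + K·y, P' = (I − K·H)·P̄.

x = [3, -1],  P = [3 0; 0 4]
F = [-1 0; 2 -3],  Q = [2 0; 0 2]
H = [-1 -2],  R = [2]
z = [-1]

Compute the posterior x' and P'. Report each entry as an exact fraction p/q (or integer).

x̄ = F·x = [-3, 9]
P̄ = F·P·Fᵀ + Q = [5 -6; -6 50]
y = z − H·x̄ = [14]
S = H·P̄·Hᵀ + R = [183]
K = P̄·Hᵀ·S⁻¹ = [7/183; -94/183]
x' = x̄ + K·y = [-451/183, 331/183]
P' = (I − K·H)·P̄ = [866/183 -440/183; -440/183 314/183]

x' = [-451/183, 331/183]
P' = [866/183 -440/183; -440/183 314/183]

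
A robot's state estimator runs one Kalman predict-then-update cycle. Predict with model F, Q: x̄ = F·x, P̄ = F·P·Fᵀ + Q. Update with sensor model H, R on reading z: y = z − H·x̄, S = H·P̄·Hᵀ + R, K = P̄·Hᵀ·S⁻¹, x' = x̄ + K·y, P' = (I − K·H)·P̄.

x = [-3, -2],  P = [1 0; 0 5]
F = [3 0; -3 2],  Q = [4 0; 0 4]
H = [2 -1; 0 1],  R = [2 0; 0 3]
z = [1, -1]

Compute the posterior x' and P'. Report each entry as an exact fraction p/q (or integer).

x̄ = F·x = [-9, 5]
P̄ = F·P·Fᵀ + Q = [13 -9; -9 33]
y = z − H·x̄ = [24, -6]
S = H·P̄·Hᵀ + R = [123 -51; -51 36]
K = P̄·Hᵀ·S⁻¹ = [89/203 226/609; -17/203 162/203]
x' = x̄ + K·y = [-143/203, -365/203]
P' = (I − K·H)·P̄ = [202/203 226/203; 226/203 486/203]

x' = [-143/203, -365/203]
P' = [202/203 226/203; 226/203 486/203]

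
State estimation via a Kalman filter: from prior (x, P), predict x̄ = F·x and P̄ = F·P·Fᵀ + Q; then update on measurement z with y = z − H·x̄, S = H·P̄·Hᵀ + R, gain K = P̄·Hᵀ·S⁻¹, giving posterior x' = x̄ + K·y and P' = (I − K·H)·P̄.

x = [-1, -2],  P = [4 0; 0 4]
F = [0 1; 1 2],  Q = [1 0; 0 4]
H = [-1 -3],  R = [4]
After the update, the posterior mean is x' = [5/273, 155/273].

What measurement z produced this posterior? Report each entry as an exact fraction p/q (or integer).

z = [-2]

x̄ = F·x = [-2, -5]
P̄ = F·P·Fᵀ + Q = [5 8; 8 24]
S = H·P̄·Hᵀ + R = [273]
K = P̄·Hᵀ·S⁻¹ = [-29/273; -80/273]
x' − x̄ = [551/273, 1520/273] = K·y
y = (KᵀK)⁻¹·Kᵀ·(x' − x̄) = [-19]
z = y + H·x̄ = [-19] + [17] = [-2]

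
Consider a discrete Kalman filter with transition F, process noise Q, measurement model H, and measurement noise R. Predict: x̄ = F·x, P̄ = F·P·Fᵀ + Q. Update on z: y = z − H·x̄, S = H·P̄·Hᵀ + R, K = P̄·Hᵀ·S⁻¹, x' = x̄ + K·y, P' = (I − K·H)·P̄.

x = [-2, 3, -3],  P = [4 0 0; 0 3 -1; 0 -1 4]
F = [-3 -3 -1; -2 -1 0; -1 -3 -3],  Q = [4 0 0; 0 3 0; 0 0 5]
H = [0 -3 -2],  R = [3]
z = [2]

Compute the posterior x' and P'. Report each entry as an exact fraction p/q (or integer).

x̄ = F·x = [0, 1, 2]
P̄ = F·P·Fᵀ + Q = [65 32 39; 32 22 14; 39 14 54]
y = z − H·x̄ = [9]
S = H·P̄·Hᵀ + R = [585]
K = P̄·Hᵀ·S⁻¹ = [-58/195; -94/585; -10/39]
x' = x̄ + K·y = [-174/65, -29/65, -4/13]
P' = (I − K·H)·P̄ = [861/65 788/195 -73/13; 788/195 4034/585 -394/39; -73/13 -394/39 202/13]

x' = [-174/65, -29/65, -4/13]
P' = [861/65 788/195 -73/13; 788/195 4034/585 -394/39; -73/13 -394/39 202/13]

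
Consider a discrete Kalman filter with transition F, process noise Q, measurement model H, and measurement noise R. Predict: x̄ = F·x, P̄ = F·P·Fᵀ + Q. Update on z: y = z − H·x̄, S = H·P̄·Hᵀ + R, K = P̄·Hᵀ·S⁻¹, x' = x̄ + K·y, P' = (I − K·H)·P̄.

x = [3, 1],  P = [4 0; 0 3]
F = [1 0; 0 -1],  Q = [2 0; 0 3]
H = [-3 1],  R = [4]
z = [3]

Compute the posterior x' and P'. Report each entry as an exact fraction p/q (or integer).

x' = [-21/32, 7/32]
P' = [15/16 27/16; 27/16 87/16]

x̄ = F·x = [3, -1]
P̄ = F·P·Fᵀ + Q = [6 0; 0 6]
y = z − H·x̄ = [13]
S = H·P̄·Hᵀ + R = [64]
K = P̄·Hᵀ·S⁻¹ = [-9/32; 3/32]
x' = x̄ + K·y = [-21/32, 7/32]
P' = (I − K·H)·P̄ = [15/16 27/16; 27/16 87/16]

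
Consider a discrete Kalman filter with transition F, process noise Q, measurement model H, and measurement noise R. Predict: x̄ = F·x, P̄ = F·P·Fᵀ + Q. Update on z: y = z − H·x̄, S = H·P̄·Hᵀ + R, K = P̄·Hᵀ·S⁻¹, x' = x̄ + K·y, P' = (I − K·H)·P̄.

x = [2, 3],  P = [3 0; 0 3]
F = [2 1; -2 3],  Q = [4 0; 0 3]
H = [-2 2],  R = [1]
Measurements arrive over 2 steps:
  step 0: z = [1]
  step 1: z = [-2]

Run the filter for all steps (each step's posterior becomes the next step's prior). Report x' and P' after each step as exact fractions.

step 0: x̄ = F·x = [7, 5]
step 0: P̄ = F·P·Fᵀ + Q = [19 -3; -3 42]
step 0: y = z − H·x̄ = [5]
step 0: S = H·P̄·Hᵀ + R = [269]
step 0: K = P̄·Hᵀ·S⁻¹ = [-44/269; 90/269]
step 0: x' = x̄ + K·y = [1663/269, 1795/269]
step 0: P' = (I − K·H)·P̄ = [3175/269 3153/269; 3153/269 3198/269]
step 1: x̄ = F·x = [5121/269, 2059/269]
step 1: P̄ = F·P·Fᵀ + Q = [29586/269 9506/269; 9506/269 4453/269]
step 1: y = z − H·x̄ = [5586/269]
step 1: S = H·P̄·Hᵀ + R = [60377/269]
step 1: K = P̄·Hᵀ·S⁻¹ = [-40160/60377; -10106/60377]
step 1: x' = x̄ + K·y = [315453/60377, 252283/60377]
step 1: P' = (I − K·H)·P̄ = [644938/60377 624858/60377; 624858/60377 619805/60377]

step 0: x' = [1663/269, 1795/269], P' = [3175/269 3153/269; 3153/269 3198/269]
step 1: x' = [315453/60377, 252283/60377], P' = [644938/60377 624858/60377; 624858/60377 619805/60377]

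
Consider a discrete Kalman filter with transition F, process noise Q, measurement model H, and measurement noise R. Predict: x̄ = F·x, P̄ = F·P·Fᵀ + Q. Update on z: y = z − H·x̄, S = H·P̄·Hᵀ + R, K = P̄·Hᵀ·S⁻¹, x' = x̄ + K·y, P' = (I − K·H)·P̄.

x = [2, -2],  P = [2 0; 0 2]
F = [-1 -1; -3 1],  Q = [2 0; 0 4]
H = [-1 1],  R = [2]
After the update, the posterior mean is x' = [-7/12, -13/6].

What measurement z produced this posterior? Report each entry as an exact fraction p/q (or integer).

z = [-1]

x̄ = F·x = [0, -8]
P̄ = F·P·Fᵀ + Q = [6 4; 4 24]
S = H·P̄·Hᵀ + R = [24]
K = P̄·Hᵀ·S⁻¹ = [-1/12; 5/6]
x' − x̄ = [-7/12, 35/6] = K·y
y = (KᵀK)⁻¹·Kᵀ·(x' − x̄) = [7]
z = y + H·x̄ = [7] + [-8] = [-1]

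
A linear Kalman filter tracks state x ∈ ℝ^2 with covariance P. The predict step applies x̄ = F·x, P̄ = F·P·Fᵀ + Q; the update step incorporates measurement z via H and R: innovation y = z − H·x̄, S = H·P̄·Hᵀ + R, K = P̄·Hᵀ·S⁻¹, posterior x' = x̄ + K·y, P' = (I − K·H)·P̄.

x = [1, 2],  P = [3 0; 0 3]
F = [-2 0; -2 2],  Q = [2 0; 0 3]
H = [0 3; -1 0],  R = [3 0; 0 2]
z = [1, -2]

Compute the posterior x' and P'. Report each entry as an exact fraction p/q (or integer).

x̄ = F·x = [-2, 2]
P̄ = F·P·Fᵀ + Q = [14 12; 12 27]
y = z − H·x̄ = [-5, -4]
S = H·P̄·Hᵀ + R = [246 -36; -36 16]
K = P̄·Hᵀ·S⁻¹ = [3/110 -179/220; 18/55 -3/220]
x' = x̄ + K·y = [123/110, 23/55]
P' = (I − K·H)·P̄ = [179/110 3/110; 3/110 18/55]

x' = [123/110, 23/55]
P' = [179/110 3/110; 3/110 18/55]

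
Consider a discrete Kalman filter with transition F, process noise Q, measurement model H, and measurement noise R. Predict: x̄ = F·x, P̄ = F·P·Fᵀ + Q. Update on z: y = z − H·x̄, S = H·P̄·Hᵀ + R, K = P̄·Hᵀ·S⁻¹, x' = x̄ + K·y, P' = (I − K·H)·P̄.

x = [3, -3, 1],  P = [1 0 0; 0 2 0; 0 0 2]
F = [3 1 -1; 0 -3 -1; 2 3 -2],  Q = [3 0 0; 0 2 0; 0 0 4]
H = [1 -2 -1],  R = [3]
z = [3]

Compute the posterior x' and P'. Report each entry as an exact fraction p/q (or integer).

x' = [139/23, 82/23, -85/23]
P' = [1040/69 -4/69 1024/69; -4/69 362/69 -626/69; 1024/69 -626/69 2246/69]

x̄ = F·x = [5, 8, -5]
P̄ = F·P·Fᵀ + Q = [16 -4 16; -4 22 -14; 16 -14 34]
y = z − H·x̄ = [9]
S = H·P̄·Hᵀ + R = [69]
K = P̄·Hᵀ·S⁻¹ = [8/69; -34/69; 10/69]
x' = x̄ + K·y = [139/23, 82/23, -85/23]
P' = (I − K·H)·P̄ = [1040/69 -4/69 1024/69; -4/69 362/69 -626/69; 1024/69 -626/69 2246/69]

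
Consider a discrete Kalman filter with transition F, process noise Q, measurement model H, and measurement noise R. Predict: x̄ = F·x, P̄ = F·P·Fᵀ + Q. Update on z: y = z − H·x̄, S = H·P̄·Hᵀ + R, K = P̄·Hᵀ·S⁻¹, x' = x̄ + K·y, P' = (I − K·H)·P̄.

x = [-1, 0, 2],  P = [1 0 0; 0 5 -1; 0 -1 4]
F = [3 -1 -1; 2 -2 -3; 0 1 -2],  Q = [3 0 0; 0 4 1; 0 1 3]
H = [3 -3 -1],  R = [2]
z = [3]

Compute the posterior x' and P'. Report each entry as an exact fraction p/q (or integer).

x̄ = F·x = [-5, -8, -4]
P̄ = F·P·Fᵀ + Q = [19 23 2; 23 52 14; 2 14 28]
y = z − H·x̄ = [-10]
S = H·P̄·Hᵀ + R = [327]
K = P̄·Hᵀ·S⁻¹ = [-14/327; -101/327; -64/327]
x' = x̄ + K·y = [-1495/327, -1606/327, -668/327]
P' = (I − K·H)·P̄ = [6017/327 6107/327 -242/327; 6107/327 6803/327 -1886/327; -242/327 -1886/327 5060/327]

x' = [-1495/327, -1606/327, -668/327]
P' = [6017/327 6107/327 -242/327; 6107/327 6803/327 -1886/327; -242/327 -1886/327 5060/327]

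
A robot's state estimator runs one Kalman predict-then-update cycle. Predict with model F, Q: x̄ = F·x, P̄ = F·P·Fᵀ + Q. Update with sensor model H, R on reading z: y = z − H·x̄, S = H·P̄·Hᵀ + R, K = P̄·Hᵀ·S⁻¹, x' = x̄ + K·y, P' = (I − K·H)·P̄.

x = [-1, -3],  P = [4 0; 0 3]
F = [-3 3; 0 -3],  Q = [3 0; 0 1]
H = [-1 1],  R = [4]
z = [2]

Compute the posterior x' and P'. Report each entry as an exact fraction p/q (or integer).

x' = [297/152, 653/152]
P' = [1383/152 1011/152; 1011/152 1231/152]

x̄ = F·x = [-6, 9]
P̄ = F·P·Fᵀ + Q = [66 -27; -27 28]
y = z − H·x̄ = [-13]
S = H·P̄·Hᵀ + R = [152]
K = P̄·Hᵀ·S⁻¹ = [-93/152; 55/152]
x' = x̄ + K·y = [297/152, 653/152]
P' = (I − K·H)·P̄ = [1383/152 1011/152; 1011/152 1231/152]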